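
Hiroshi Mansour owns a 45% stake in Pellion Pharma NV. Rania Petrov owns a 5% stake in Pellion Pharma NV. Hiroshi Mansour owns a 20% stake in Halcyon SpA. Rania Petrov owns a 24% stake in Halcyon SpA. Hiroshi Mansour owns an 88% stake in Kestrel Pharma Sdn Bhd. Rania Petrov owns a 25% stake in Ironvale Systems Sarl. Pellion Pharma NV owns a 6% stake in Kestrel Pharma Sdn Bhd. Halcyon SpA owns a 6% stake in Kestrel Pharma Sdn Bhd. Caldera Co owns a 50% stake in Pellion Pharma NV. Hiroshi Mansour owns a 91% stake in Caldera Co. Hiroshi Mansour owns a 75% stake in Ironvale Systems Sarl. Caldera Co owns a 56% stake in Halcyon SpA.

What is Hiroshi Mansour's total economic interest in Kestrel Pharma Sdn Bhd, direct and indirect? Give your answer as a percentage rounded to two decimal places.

97.69%

Hiroshi reaches Kestrel along 5 paths.
Via Caldera → Halcyon: 91% × 56% × 6% = 3.0576%.
Via Halcyon: 20% × 6% = 1.2%.
Via Pellion: 45% × 6% = 2.7%.
Via Caldera → Pellion: 91% × 50% × 6% = 2.73%.
Direct stake: 88% = 88%.
Total: 3.0576% + 1.2% + 2.7% + 2.73% + 88% = 97.6876%.
Rounded: 97.69%.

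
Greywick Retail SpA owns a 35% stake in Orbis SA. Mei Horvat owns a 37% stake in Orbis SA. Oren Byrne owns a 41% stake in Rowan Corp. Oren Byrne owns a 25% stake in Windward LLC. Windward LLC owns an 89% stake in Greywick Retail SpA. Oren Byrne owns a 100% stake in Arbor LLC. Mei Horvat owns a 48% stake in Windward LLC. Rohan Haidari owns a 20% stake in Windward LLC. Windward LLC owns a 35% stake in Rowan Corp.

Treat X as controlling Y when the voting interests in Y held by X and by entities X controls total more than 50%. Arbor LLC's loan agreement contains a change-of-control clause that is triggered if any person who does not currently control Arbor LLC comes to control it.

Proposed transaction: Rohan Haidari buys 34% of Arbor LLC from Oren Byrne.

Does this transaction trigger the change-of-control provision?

No

The purchase adds only to Rohan's holdings (Oren's stake shrinks), so Rohan is the only person who could newly come to control Arbor.
Rohan's largest direct stake is 20% in Windward, which does not meet the threshold, so Rohan controls no company.
Neither Rohan nor any entity Rohan controls holds any voting interest in Arbor.
So before the transaction, Rohan does not control Arbor.
After the purchase, Rohan holds 34% of Arbor directly, and Oren's stake falls to 66%.
After the transaction, Rohan's side holds 34% of Arbor, not > 50%, so Rohan still does not control Arbor.
No new person acquires control, so the clause is not triggered.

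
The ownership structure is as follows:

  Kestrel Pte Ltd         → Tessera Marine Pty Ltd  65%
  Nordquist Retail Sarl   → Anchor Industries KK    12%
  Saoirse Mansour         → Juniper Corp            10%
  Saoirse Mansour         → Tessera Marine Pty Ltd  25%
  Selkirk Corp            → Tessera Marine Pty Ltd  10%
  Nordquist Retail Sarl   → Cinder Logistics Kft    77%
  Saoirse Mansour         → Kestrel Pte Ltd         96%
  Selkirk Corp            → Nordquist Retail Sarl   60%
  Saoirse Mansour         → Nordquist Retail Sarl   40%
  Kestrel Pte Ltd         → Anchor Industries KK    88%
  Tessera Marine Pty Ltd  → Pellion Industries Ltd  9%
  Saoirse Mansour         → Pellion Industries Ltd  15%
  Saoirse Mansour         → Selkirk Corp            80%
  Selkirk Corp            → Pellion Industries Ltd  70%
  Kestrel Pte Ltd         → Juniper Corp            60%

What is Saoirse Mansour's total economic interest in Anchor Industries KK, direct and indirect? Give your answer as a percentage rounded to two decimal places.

Saoirse reaches Anchor along 3 paths.
Via Nordquist: 40% × 12% = 4.8%.
Via Selkirk → Nordquist: 80% × 60% × 12% = 5.76%.
Via Kestrel: 96% × 88% = 84.48%.
Total: 4.8% + 5.76% + 84.48% = 95.04%.

95.04%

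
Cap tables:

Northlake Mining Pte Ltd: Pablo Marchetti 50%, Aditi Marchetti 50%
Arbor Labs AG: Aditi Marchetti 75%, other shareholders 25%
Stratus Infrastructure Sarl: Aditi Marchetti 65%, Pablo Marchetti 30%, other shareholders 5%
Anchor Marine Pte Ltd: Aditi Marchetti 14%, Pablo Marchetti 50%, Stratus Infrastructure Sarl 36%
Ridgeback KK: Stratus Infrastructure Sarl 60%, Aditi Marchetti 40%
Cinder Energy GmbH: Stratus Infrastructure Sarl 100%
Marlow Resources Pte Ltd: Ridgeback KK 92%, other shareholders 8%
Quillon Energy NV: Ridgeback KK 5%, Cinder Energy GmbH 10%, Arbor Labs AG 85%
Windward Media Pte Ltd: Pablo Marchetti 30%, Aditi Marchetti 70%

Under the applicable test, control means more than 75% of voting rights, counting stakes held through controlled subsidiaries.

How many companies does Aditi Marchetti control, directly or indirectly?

Aditi's largest direct stake is 75% in Arbor, which does not meet the threshold.
Aditi controls 0 companies.

0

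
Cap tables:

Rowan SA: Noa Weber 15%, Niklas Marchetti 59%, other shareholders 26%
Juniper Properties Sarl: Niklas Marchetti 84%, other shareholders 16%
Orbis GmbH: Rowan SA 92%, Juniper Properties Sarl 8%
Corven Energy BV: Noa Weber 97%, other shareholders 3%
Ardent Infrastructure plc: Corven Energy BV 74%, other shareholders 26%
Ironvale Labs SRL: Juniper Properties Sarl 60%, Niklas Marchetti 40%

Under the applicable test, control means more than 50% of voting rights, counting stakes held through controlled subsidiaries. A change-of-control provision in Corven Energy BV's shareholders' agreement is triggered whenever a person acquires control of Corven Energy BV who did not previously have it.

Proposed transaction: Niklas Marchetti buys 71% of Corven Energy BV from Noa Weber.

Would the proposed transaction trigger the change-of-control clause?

The purchase adds only to Niklas's holdings (Noa's stake shrinks), so Niklas is the only person who could newly come to control Corven.
Niklas holds 59% of Rowan, so Niklas controls Rowan.
Niklas holds 84% of Juniper, so Niklas controls Juniper.
Rowan and Juniper together hold 92% + 8% = 100% of Orbis, so Niklas controls Orbis.
Juniper and Niklas together hold 60% + 40% = 100% of Ironvale, so Niklas controls Ironvale.
Neither Niklas nor any entity Niklas controls holds any voting interest in Corven.
So before the transaction, Niklas does not control Corven.
After the purchase, Niklas holds 71% of Corven directly, and Noa's stake falls to 26%.
Niklas holds 71% of Corven, so Niklas controls Corven.
Niklas did not control Corven before and does after, so the clause is triggered.

Yes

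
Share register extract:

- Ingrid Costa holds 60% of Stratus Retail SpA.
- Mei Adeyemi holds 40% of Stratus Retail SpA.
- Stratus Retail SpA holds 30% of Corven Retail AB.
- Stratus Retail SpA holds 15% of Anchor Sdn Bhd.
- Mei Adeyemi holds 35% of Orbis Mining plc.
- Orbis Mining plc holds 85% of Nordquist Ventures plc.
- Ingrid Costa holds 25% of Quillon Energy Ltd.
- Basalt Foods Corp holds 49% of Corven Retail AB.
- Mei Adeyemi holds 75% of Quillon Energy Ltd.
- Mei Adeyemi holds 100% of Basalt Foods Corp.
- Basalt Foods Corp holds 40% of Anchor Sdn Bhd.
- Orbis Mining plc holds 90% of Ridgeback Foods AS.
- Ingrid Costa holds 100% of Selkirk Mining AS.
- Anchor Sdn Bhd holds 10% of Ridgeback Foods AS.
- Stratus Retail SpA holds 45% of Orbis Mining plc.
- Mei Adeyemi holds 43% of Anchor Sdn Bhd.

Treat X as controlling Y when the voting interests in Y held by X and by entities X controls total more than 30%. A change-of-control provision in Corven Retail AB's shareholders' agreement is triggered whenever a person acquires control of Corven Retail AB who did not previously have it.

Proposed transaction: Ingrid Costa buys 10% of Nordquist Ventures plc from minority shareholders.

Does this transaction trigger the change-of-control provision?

The purchase changes only Ingrid's holdings, so Ingrid is the only person who could newly come to control Corven.
Ingrid holds 60% of Stratus, so Ingrid controls Stratus.
Ingrid holds 100% of Selkirk, so Ingrid controls Selkirk.
Stratus holds 45% of Orbis, so Ingrid controls Orbis.
Orbis holds 85% of Nordquist, so Ingrid controls Nordquist.
Orbis holds 90% of Ridgeback, so Ingrid controls Ridgeback.
In Corven, Ingrid's side holds only 30%, not > 30%.
So before the transaction, Ingrid does not control Corven.
After the purchase, Ingrid holds 10% of Nordquist directly.
Orbis and Ingrid together hold 85% + 10% = 95% of Nordquist, so Ingrid controls Nordquist.
After the transaction, Ingrid's side holds 30% of Corven, not > 30%, so Ingrid still does not control Corven.
No new person acquires control, so the clause is not triggered.

No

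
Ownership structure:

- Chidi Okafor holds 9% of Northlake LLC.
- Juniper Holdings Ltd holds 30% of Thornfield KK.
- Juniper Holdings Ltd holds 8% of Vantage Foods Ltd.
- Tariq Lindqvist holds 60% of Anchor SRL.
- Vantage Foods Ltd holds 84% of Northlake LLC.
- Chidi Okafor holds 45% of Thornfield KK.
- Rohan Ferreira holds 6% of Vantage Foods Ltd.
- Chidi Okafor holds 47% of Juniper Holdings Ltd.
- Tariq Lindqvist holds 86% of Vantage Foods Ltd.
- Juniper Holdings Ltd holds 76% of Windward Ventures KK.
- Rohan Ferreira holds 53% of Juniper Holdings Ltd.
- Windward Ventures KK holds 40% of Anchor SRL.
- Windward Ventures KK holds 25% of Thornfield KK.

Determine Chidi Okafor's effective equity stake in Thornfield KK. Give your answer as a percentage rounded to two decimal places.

Chidi reaches Thornfield along 3 paths.
Direct stake: 45% = 45%.
Via Juniper: 47% × 30% = 14.1%.
Via Juniper → Windward: 47% × 76% × 25% = 8.93%.
Total: 45% + 14.1% + 8.93% = 68.03%.

68.03%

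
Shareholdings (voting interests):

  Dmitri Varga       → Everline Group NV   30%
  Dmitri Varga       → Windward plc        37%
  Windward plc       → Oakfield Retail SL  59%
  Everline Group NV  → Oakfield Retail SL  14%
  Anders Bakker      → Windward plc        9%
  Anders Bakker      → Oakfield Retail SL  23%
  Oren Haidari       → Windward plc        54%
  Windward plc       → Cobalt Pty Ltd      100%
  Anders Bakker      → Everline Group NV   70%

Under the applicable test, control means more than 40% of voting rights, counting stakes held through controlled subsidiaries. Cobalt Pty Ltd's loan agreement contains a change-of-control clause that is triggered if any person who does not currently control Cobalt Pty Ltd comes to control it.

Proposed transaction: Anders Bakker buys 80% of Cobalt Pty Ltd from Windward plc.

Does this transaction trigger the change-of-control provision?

The purchase adds only to Anders's holdings (Windward's stake shrinks), so Anders is the only person who could newly come to control Cobalt.
Anders holds 70% of Everline, so Anders controls Everline.
Neither Anders nor any entity Anders controls holds any voting interest in Cobalt.
So before the transaction, Anders does not control Cobalt.
After the purchase, Anders holds 80% of Cobalt directly, and Windward's stake falls to 20%.
Anders holds 80% of Cobalt, so Anders controls Cobalt.
Anders did not control Cobalt before and does after, so the clause is triggered.

Yes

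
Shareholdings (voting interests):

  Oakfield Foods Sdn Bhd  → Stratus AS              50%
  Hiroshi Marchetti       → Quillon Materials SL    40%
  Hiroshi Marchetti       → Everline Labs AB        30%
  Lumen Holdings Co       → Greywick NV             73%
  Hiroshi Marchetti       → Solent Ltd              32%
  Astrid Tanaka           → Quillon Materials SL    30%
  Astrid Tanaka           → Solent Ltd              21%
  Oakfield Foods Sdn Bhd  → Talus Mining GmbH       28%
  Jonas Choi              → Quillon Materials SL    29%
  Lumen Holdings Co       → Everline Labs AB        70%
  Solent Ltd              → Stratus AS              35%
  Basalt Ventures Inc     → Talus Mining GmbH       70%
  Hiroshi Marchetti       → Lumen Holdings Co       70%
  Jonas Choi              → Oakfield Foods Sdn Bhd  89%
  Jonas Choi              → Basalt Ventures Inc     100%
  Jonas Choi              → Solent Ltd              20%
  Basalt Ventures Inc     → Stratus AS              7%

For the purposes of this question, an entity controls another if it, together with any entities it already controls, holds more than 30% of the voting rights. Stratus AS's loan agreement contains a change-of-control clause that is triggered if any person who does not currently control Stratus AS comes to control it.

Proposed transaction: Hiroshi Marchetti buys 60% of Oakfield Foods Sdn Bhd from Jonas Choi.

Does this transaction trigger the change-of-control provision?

No

The purchase adds only to Hiroshi's holdings (Jonas's stake shrinks), so Hiroshi is the only person who could newly come to control Stratus.
Hiroshi holds 32% of Solent, so Hiroshi controls Solent.
Solent holds 35% of Stratus, so Hiroshi controls Stratus.
So Hiroshi already controls Stratus before the transaction.
After the purchase, Hiroshi holds 60% of Oakfield directly, and Jonas's stake falls to 29%.
Hiroshi controlled Stratus already, so this is not a new person acquiring control; every other person's position is unchanged or reduced.
No new person acquires control, so the clause is not triggered.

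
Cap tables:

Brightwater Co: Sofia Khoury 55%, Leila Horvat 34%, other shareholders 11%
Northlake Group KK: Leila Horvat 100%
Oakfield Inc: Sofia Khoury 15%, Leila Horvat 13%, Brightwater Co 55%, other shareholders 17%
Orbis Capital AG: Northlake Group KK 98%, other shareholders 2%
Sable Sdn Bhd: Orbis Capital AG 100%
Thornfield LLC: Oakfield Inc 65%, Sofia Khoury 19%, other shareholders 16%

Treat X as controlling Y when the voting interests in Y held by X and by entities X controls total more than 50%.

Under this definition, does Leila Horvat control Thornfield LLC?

Leila holds 100% of Northlake, so Leila controls Northlake.
Northlake holds 98% of Orbis, so Leila controls Orbis.
Orbis holds 100% of Sable, so Leila controls Sable.
Neither Leila nor any entity Leila controls holds any voting interest in Thornfield.
So Leila does not control Thornfield.

No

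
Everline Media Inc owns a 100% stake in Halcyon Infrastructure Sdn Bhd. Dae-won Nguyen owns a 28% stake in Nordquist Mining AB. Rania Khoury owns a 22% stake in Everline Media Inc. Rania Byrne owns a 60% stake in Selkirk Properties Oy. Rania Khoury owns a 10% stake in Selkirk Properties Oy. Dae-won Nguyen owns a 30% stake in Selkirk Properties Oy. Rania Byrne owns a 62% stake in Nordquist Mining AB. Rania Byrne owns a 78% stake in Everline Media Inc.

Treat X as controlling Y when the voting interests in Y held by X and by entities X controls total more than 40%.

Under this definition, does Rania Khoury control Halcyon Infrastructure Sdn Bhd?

Rania Khoury's largest direct stake is 22% in Everline, which does not meet the threshold, so Rania Khoury controls no company.
Neither Rania Khoury nor any entity Rania Khoury controls holds any voting interest in Halcyon.
So Rania Khoury does not control Halcyon.

No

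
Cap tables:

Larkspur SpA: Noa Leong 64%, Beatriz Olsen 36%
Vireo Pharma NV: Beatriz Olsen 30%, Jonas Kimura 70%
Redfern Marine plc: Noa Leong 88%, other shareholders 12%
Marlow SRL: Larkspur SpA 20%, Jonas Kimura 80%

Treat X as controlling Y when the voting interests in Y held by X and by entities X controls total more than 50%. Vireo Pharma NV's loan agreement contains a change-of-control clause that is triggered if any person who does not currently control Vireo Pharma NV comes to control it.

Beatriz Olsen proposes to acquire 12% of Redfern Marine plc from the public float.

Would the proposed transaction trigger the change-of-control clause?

No

The purchase changes only Beatriz's holdings, so Beatriz is the only person who could newly come to control Vireo.
Beatriz's largest direct stake is 36% in Larkspur, which does not meet the threshold, so Beatriz controls no company.
In Vireo, Beatriz's side holds only 30%, not > 50%.
So before the transaction, Beatriz does not control Vireo.
After the purchase, Beatriz holds 12% of Redfern directly.
Beatriz's side now holds 12% of Redfern, not > 50%, so Beatriz still does not control Redfern.
After the transaction, Beatriz's side holds 30% of Vireo, not > 50%, so Beatriz still does not control Vireo.
No new person acquires control, so the clause is not triggered.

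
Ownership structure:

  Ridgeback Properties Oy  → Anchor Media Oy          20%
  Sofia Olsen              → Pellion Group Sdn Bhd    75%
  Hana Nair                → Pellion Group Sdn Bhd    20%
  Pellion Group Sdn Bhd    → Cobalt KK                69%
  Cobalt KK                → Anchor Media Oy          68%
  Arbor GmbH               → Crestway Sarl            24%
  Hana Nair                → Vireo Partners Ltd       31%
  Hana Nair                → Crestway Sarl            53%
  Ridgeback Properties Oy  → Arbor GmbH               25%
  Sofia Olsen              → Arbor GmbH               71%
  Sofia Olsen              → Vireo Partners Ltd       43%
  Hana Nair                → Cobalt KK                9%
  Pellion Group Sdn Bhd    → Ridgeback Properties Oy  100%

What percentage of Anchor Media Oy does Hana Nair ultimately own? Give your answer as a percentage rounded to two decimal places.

19.50%

Hana reaches Anchor along 3 paths.
Via Pellion → Ridgeback: 20% × 100% × 20% = 4%.
Via Cobalt: 9% × 68% = 6.12%.
Via Pellion → Cobalt: 20% × 69% × 68% = 9.384%.
Total: 4% + 6.12% + 9.384% = 19.504%.
Rounded: 19.50%.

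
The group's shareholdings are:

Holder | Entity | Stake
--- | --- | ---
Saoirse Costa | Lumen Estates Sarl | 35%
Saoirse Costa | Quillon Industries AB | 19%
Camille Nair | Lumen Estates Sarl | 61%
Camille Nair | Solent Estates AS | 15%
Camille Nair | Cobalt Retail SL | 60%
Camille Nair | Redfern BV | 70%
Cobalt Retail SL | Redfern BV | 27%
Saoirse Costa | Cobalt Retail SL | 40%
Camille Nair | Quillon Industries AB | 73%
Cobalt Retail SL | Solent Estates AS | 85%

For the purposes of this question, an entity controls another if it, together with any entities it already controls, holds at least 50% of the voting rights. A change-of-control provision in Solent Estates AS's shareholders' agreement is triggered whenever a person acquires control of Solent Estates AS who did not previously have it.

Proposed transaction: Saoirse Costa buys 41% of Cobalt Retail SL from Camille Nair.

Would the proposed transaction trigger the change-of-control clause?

Yes

The purchase adds only to Saoirse's holdings (Camille's stake shrinks), so Saoirse is the only person who could newly come to control Solent.
Saoirse's largest direct stake is 40% in Cobalt, which does not meet the threshold, so Saoirse controls no company.
Neither Saoirse nor any entity Saoirse controls holds any voting interest in Solent.
So before the transaction, Saoirse does not control Solent.
After the purchase, Saoirse's direct stake in Cobalt rises to 40% + 41% = 81%, and Camille's stake falls to 19%.
Saoirse holds 81% of Cobalt, so Saoirse controls Cobalt.
Cobalt holds 85% of Solent, so Saoirse controls Solent.
Saoirse did not control Solent before and does after, so the clause is triggered.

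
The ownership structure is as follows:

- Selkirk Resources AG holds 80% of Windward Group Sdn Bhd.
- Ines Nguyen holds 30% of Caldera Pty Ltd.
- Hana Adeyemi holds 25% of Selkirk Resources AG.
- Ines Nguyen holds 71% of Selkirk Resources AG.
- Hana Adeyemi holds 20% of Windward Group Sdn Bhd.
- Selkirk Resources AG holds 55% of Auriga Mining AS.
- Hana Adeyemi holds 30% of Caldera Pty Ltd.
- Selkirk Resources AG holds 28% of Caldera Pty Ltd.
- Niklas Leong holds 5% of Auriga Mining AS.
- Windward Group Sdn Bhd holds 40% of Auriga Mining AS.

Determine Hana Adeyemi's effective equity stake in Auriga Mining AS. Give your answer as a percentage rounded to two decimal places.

29.75%

Hana reaches Auriga along 3 paths.
Via Selkirk → Windward: 25% × 80% × 40% = 8%.
Via Windward: 20% × 40% = 8%.
Via Selkirk: 25% × 55% = 13.75%.
Total: 8% + 8% + 13.75% = 29.75%.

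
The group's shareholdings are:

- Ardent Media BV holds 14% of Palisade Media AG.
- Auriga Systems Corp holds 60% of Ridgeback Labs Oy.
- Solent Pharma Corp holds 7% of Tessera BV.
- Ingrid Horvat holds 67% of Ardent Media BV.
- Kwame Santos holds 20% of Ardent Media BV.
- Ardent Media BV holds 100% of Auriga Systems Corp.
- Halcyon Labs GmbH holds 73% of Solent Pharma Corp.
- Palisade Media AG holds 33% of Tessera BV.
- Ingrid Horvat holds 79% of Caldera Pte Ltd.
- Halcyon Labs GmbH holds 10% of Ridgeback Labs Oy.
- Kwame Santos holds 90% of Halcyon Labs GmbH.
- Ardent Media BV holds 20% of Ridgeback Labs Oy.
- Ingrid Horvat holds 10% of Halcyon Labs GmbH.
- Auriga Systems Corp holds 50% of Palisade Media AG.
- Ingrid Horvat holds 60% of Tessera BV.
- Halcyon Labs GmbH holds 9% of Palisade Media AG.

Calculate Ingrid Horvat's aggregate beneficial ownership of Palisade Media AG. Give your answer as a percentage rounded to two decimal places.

43.78%

Ingrid reaches Palisade along 3 paths.
Via Halcyon: 10% × 9% = 0.9%.
Via Ardent: 67% × 14% = 9.38%.
Via Ardent → Auriga: 67% × 100% × 50% = 33.5%.
Total: 0.9% + 9.38% + 33.5% = 43.78%.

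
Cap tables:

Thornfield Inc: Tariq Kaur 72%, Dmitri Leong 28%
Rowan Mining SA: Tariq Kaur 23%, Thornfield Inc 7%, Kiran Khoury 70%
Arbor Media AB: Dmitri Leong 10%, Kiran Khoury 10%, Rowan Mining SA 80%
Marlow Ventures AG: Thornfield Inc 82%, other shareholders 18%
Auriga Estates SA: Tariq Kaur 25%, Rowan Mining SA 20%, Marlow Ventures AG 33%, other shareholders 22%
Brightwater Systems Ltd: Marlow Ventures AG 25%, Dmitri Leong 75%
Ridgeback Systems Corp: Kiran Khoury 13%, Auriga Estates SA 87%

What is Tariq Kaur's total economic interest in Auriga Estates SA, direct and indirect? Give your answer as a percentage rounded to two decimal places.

50.09%

Tariq reaches Auriga along 4 paths.
Direct stake: 25% = 25%.
Via Rowan: 23% × 20% = 4.6%.
Via Thornfield → Rowan: 72% × 7% × 20% = 1.008%.
Via Thornfield → Marlow: 72% × 82% × 33% = 19.4832%.
Total: 25% + 4.6% + 1.008% + 19.4832% = 50.0912%.
Rounded: 50.09%.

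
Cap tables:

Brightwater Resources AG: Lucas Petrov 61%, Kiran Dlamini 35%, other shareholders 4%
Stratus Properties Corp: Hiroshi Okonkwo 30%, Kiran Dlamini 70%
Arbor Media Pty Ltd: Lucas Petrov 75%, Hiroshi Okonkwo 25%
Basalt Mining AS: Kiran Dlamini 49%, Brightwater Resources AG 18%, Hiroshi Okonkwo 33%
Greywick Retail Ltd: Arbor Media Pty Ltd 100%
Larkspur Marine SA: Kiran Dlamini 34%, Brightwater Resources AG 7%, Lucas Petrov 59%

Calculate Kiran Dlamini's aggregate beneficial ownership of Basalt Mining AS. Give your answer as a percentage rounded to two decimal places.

55.30%

Kiran reaches Basalt along 2 paths.
Direct stake: 49% = 49%.
Via Brightwater: 35% × 18% = 6.3%.
Total: 49% + 6.3% = 55.3%.
Rounded: 55.30%.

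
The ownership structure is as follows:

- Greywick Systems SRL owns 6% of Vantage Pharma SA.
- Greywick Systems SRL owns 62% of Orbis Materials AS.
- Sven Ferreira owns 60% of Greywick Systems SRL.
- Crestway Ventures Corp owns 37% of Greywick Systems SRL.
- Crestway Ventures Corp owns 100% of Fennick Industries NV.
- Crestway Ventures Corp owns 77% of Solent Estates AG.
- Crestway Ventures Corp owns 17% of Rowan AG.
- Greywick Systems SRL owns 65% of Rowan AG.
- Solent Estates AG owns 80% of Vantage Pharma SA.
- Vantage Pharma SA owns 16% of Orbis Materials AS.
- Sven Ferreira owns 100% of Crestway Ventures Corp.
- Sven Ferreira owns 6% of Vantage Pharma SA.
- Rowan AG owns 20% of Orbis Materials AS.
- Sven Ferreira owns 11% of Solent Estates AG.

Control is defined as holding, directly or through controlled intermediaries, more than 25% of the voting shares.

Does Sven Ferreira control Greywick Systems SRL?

Sven holds 100% of Crestway, so Sven controls Crestway.
Sven and Crestway together hold 60% + 37% = 97% of Greywick, so Sven controls Greywick.

Yes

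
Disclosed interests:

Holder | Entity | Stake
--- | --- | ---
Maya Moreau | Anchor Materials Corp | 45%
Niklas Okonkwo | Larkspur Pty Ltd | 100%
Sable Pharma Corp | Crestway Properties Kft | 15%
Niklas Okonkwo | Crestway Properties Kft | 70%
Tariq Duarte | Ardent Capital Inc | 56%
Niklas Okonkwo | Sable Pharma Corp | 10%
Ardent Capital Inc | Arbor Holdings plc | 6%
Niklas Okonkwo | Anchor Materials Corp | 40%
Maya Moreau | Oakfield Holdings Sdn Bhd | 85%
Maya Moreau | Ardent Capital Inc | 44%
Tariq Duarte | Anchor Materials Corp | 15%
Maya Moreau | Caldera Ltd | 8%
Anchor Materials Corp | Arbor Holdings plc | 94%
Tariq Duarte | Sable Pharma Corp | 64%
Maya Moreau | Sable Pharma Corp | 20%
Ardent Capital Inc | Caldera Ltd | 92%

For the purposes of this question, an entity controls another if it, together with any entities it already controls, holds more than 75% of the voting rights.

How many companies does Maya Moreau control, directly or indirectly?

1

Maya holds 85% of Oakfield, so Maya controls Oakfield.
No other company's threshold is met.
Maya controls 1 company.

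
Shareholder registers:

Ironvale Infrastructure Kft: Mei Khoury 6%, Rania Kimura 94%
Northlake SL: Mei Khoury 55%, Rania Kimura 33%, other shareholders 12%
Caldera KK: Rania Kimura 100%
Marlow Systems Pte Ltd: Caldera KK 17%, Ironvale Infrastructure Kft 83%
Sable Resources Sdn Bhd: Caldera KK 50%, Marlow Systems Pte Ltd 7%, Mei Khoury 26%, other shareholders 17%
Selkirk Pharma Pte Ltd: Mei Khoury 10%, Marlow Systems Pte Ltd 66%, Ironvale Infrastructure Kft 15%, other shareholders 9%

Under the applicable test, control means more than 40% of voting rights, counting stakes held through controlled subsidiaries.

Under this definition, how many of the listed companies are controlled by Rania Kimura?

5

Rania holds 94% of Ironvale, so Rania controls Ironvale.
Rania holds 100% of Caldera, so Rania controls Caldera.
Caldera and Ironvale together hold 17% + 83% = 100% of Marlow, so Rania controls Marlow.
Caldera and Marlow together hold 50% + 7% = 57% of Sable, so Rania controls Sable.
Marlow and Ironvale together hold 66% + 15% = 81% of Selkirk, so Rania controls Selkirk.
No other company's threshold is met.
Rania controls 5 companies.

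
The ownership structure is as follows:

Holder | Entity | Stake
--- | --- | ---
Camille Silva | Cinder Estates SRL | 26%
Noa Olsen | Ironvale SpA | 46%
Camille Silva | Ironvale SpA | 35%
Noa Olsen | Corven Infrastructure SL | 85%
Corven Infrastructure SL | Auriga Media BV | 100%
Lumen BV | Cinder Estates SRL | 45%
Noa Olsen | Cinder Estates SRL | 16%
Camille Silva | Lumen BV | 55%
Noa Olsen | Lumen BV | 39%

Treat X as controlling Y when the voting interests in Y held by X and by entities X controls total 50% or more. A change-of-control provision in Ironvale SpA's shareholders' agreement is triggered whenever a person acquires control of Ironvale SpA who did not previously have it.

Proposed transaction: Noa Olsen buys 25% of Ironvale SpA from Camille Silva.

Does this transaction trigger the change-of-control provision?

The purchase adds only to Noa's holdings (Camille's stake shrinks), so Noa is the only person who could newly come to control Ironvale.
Noa holds 85% of Corven, so Noa controls Corven.
Corven holds 100% of Auriga, so Noa controls Auriga.
In Ironvale, Noa's side holds only 46%, not ≥ 50%.
So before the transaction, Noa does not control Ironvale.
After the purchase, Noa's direct stake in Ironvale rises to 46% + 25% = 71%, and Camille's stake falls to 10%.
Noa holds 71% of Ironvale, so Noa controls Ironvale.
Noa did not control Ironvale before and does after, so the clause is triggered.

Yes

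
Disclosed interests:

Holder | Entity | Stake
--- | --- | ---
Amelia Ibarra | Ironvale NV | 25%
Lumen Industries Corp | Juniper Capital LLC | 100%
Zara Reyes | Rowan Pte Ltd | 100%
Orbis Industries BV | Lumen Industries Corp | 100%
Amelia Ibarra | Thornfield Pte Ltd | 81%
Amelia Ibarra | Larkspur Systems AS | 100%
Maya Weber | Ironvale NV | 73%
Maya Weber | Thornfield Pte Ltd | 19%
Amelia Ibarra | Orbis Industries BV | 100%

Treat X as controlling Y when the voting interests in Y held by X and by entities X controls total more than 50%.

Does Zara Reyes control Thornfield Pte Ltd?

Zara holds 100% of Rowan, so Zara controls Rowan.
Neither Zara nor any entity Zara controls holds any voting interest in Thornfield.
So Zara does not control Thornfield.

No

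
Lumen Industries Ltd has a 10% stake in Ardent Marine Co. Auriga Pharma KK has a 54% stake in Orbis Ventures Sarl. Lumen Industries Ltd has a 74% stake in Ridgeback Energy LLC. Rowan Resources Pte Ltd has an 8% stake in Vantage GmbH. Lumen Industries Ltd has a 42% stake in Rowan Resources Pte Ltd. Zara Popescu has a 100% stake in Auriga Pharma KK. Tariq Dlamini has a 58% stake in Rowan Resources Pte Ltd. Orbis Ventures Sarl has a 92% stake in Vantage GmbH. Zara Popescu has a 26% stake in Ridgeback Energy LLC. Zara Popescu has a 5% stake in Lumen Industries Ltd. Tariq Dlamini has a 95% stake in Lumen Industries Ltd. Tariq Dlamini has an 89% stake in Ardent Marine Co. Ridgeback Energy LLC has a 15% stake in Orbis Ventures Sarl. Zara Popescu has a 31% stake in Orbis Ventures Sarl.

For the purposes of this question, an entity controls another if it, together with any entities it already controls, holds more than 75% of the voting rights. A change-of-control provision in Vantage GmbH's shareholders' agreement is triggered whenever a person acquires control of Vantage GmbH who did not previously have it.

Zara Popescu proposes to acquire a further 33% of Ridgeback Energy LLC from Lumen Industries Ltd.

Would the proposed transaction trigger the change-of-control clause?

No

The purchase adds only to Zara's holdings (Lumen's stake shrinks), so Zara is the only person who could newly come to control Vantage.
Zara holds 100% of Auriga, so Zara controls Auriga.
Zara and Auriga together hold 31% + 54% = 85% of Orbis, so Zara controls Orbis.
Orbis holds 92% of Vantage, so Zara controls Vantage.
So Zara already controls Vantage before the transaction.
After the purchase, Zara's direct stake in Ridgeback rises to 26% + 33% = 59%, and Lumen's stake falls to 41%.
Zara controlled Vantage already, so this is not a new person acquiring control; every other person's position is unchanged or reduced.
No new person acquires control, so the clause is not triggered.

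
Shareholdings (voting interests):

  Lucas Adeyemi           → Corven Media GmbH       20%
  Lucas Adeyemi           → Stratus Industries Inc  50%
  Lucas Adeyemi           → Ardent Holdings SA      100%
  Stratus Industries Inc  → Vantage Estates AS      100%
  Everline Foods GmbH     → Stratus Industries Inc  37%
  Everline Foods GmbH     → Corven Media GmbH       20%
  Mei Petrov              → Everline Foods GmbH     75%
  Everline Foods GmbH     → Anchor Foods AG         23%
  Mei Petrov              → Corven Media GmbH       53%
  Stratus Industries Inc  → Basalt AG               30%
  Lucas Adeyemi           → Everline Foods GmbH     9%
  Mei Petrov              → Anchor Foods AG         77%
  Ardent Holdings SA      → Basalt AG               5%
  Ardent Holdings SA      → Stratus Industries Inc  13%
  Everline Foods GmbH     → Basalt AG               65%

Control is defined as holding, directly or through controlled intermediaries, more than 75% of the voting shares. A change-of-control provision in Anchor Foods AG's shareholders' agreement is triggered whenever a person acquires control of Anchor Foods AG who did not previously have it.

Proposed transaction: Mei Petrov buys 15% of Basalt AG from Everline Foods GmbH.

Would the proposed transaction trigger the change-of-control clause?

No

The purchase adds only to Mei's holdings (Everline's stake shrinks), so Mei is the only person who could newly come to control Anchor.
Mei holds 77% of Anchor, so Mei controls Anchor.
So Mei already controls Anchor before the transaction.
After the purchase, Mei holds 15% of Basalt directly, and Everline's stake falls to 50%.
Mei controlled Anchor already, so this is not a new person acquiring control; every other person's position is unchanged or reduced.
No new person acquires control, so the clause is not triggered.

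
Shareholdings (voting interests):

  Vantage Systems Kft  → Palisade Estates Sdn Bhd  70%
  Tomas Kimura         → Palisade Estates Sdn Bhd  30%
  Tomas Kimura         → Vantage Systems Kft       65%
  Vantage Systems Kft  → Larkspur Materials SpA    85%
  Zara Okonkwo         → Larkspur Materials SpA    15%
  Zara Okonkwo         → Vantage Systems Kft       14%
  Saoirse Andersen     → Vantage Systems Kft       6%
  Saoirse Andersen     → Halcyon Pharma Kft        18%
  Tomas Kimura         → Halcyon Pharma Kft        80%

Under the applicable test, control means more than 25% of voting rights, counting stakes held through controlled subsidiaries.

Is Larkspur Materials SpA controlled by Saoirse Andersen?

No

Saoirse's largest direct stake is 18% in Halcyon, which does not meet the threshold, so Saoirse controls no company.
Neither Saoirse nor any entity Saoirse controls holds any voting interest in Larkspur.
So Saoirse does not control Larkspur.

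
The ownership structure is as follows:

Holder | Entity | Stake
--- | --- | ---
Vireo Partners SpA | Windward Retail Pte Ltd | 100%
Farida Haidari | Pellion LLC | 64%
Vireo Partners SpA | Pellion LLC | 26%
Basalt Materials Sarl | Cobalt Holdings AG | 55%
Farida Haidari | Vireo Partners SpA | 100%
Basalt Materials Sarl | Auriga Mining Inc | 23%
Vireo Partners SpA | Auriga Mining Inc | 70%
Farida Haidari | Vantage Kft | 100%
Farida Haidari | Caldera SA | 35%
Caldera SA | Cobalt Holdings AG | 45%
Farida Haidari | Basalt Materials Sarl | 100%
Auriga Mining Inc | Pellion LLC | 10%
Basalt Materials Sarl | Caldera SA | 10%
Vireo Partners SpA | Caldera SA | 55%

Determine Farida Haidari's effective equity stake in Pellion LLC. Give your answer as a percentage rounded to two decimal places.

99.30%

Farida reaches Pellion along 4 paths.
Direct stake: 64% = 64%.
Via Vireo → Auriga: 100% × 70% × 10% = 7%.
Via Basalt → Auriga: 100% × 23% × 10% = 2.3%.
Via Vireo: 100% × 26% = 26%.
Total: 64% + 7% + 2.3% + 26% = 99.3%.
Rounded: 99.30%.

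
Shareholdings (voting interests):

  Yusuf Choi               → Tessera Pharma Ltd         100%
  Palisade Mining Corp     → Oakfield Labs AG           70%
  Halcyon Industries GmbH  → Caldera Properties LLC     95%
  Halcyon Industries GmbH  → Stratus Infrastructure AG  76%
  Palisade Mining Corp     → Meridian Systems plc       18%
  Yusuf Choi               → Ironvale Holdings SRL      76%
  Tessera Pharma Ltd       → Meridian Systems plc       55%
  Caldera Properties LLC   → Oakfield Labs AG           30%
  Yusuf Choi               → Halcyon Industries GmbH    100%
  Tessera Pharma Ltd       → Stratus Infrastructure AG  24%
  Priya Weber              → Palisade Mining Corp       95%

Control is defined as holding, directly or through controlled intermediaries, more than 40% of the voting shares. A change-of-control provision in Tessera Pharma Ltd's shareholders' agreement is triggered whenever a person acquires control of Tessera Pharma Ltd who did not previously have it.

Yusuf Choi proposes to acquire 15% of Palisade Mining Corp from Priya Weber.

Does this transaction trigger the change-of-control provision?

The purchase adds only to Yusuf's holdings (Priya's stake shrinks), so Yusuf is the only person who could newly come to control Tessera.
Yusuf holds 100% of Tessera, so Yusuf controls Tessera.
So Yusuf already controls Tessera before the transaction.
After the purchase, Yusuf holds 15% of Palisade directly, and Priya's stake falls to 80%.
Yusuf controlled Tessera already, so this is not a new person acquiring control; every other person's position is unchanged or reduced.
No new person acquires control, so the clause is not triggered.

No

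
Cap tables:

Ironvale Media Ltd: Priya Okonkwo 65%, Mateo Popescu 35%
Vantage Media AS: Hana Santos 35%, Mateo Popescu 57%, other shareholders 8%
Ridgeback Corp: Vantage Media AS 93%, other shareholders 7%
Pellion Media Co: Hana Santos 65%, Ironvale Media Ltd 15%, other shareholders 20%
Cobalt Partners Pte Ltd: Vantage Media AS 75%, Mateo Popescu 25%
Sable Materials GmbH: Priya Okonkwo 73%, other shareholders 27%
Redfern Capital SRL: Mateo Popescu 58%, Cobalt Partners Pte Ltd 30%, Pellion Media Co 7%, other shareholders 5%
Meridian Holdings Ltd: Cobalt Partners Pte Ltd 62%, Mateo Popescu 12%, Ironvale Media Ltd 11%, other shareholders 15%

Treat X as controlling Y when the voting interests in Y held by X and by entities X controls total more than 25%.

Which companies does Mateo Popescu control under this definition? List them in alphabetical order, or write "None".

Cobalt Partners Pte Ltd, Ironvale Media Ltd, Meridian Holdings Ltd, Redfern Capital SRL, Ridgeback Corp, Vantage Media AS

Mateo holds 35% of Ironvale, so Mateo controls Ironvale.
Mateo holds 57% of Vantage, so Mateo controls Vantage.
Vantage holds 93% of Ridgeback, so Mateo controls Ridgeback.
Vantage and Mateo together hold 75% + 25% = 100% of Cobalt, so Mateo controls Cobalt.
Mateo and Cobalt together hold 58% + 30% = 88% of Redfern, so Mateo controls Redfern.
Cobalt and Mateo and Ironvale together hold 62% + 12% + 11% = 85% of Meridian, so Mateo controls Meridian.
No other company's threshold is met.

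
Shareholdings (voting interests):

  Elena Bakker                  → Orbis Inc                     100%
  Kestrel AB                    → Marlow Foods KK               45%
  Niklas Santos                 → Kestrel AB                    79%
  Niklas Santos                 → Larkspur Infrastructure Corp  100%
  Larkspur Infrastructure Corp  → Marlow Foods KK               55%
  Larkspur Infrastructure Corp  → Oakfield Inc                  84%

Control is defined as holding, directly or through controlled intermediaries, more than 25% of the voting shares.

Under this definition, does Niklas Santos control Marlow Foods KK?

Niklas holds 79% of Kestrel, so Niklas controls Kestrel.
Niklas holds 100% of Larkspur, so Niklas controls Larkspur.
Kestrel and Larkspur together hold 45% + 55% = 100% of Marlow, so Niklas controls Marlow.

Yes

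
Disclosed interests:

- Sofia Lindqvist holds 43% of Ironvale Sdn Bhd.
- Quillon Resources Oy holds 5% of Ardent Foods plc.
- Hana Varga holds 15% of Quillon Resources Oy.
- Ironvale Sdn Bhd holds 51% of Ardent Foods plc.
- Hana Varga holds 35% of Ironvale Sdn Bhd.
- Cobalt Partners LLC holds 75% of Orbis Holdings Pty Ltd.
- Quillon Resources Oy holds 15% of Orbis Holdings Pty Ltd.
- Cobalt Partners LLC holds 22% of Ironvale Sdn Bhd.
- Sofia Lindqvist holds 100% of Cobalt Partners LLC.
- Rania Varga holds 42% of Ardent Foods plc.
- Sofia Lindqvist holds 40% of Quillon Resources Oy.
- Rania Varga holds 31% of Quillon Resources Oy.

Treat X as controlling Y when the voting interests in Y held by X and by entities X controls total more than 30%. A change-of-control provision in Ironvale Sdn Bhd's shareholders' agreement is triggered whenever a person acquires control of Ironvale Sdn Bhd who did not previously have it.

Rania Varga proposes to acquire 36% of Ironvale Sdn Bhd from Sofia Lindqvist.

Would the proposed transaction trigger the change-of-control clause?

Yes

The purchase adds only to Rania's holdings (Sofia's stake shrinks), so Rania is the only person who could newly come to control Ironvale.
Rania holds 31% of Quillon, so Rania controls Quillon.
Rania and Quillon together hold 42% + 5% = 47% of Ardent, so Rania controls Ardent.
Neither Rania nor any entity Rania controls holds any voting interest in Ironvale.
So before the transaction, Rania does not control Ironvale.
After the purchase, Rania holds 36% of Ironvale directly, and Sofia's stake falls to 7%.
Rania holds 36% of Ironvale, so Rania controls Ironvale.
Rania did not control Ironvale before and does after, so the clause is triggered.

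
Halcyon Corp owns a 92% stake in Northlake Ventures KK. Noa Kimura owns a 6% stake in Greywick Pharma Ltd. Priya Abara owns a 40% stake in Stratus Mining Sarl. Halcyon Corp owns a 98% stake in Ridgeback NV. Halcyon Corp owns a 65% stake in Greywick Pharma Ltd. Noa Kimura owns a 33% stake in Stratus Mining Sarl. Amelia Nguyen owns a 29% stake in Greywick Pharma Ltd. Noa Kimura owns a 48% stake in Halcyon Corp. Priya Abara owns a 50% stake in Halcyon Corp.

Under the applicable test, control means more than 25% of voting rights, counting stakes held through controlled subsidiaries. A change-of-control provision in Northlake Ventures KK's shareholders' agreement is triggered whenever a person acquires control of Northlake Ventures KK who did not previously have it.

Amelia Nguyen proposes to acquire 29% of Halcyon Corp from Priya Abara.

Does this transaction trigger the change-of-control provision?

The purchase adds only to Amelia's holdings (Priya's stake shrinks), so Amelia is the only person who could newly come to control Northlake.
Amelia holds 29% of Greywick, so Amelia controls Greywick.
Neither Amelia nor any entity Amelia controls holds any voting interest in Northlake.
So before the transaction, Amelia does not control Northlake.
After the purchase, Amelia holds 29% of Halcyon directly, and Priya's stake falls to 21%.
Amelia holds 29% of Halcyon, so Amelia controls Halcyon.
Halcyon holds 92% of Northlake, so Amelia controls Northlake.
Amelia did not control Northlake before and does after, so the clause is triggered.

Yes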